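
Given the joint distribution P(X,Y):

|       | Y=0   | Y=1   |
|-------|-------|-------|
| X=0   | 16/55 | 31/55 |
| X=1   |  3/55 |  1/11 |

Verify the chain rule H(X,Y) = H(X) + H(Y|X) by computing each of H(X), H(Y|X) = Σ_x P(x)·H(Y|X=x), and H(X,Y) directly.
H(X) = 0.5983 bits, H(Y|X) = 0.9295 bits, H(X,Y) = 1.5278 bits

Marginal of X (row sums):
  P(X=0) = 16/55 + 31/55 = 47/55
  P(X=1) = 3/55 + 1/11 = 8/55
H(X) = -[(47/55)·log₂(47/55) + (8/55)·log₂(8/55)]
  = 0.193786 + 0.404561 = 0.5983 bits

H(Y|X) = Σ_x P(x)·H(Y|X=x):
  X=0: P(X=0) = 47/55, P(Y|X=0) = (16/47, 31/47) → H(Y|X=0) = 0.925225
  X=1: P(X=1) = 8/55, P(Y|X=1) = (3/8, 5/8) → H(Y|X=1) = 0.954434
H(Y|X) = (47/55)·0.925225 + (8/55)·0.954434 = 0.9295 bits

H(X,Y) = -Σ_{x,y} P(x,y) log₂ P(x,y). Per-cell terms -P(x,y)·log₂P(x,y):
  X=0: 0.518214, 0.466219
  X=1: 0.228894, 0.314494
Sum of the 4 terms: H(X,Y) = 1.5278 bits

Chain rule check:
  H(X) + H(Y|X) = 0.5983 + 0.9295 = 1.5278 bits
  H(X,Y) = 1.5278 bits
✓ Chain rule verified.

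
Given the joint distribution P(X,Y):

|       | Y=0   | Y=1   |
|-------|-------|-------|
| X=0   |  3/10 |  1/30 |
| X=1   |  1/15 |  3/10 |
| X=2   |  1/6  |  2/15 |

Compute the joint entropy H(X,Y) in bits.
2.2846 bits

H(X,Y) = -Σ_{x,y} P(x,y) log₂ P(x,y). Per-cell terms -P(x,y)·log₂P(x,y):
  X=0: 0.52109, 0.16356
  X=1: 0.26046, 0.52109
  X=2: 0.43083, 0.38759
Sum of the 6 terms: H(X,Y) = 2.2846 bits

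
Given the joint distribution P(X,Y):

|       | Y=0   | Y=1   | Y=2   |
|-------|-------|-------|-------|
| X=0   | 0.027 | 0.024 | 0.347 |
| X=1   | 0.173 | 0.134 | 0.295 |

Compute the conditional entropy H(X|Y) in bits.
0.8503 bits

H(X|Y) = H(X,Y) - H(Y)

H(X,Y) = -Σ_{x,y} P(x,y) log₂ P(x,y). Per-cell terms -P(x,y)·log₂P(x,y):
  X=0: 0.140694, 0.129140, 0.529866
  X=1: 0.437890, 0.388559, 0.519558
Sum of the 6 terms: H(X,Y) = 2.14571 bits

Marginal of Y (column sums):
  P(Y=0) = 0.027 + 0.173 = 0.200
  P(Y=1) = 0.024 + 0.134 = 0.158
  P(Y=2) = 0.347 + 0.295 = 0.642
H(Y) = -[0.200·log₂(0.200) + 0.158·log₂(0.158) + 0.642·log₂(0.642)]
  = 0.464386 + 0.420597 + 0.410466 = 1.29545 bits

H(X|Y) = H(X,Y) - H(Y) = 2.14571 - 1.29545 = 0.8503 bits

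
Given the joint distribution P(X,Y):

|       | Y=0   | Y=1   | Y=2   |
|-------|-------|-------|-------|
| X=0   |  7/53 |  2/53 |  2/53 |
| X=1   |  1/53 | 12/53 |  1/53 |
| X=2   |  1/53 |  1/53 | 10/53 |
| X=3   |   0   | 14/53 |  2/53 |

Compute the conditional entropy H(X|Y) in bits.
1.3740 bits

H(X|Y) = H(X,Y) - H(Y)

H(X,Y) = -Σ_{x,y} P(x,y) log₂ P(x,y). Per-cell terms -P(x,y)·log₂P(x,y):
  X=0: 0.3857351, 0.1784121, 0.1784121
  X=1: 0.1080740, 0.4851980, 0.1080740
  X=2: 0.1080740, 0.1080740, 0.4539608
  X=3: 0.0000000, 0.5073192, 0.1784121
  (cells with P = 0 contribute 0)
Sum of the 12 terms: H(X,Y) = 2.799745 bits

Marginal of Y (column sums):
  P(Y=0) = 7/53 + 1/53 + 1/53 + 0 = 9/53
  P(Y=1) = 2/53 + 12/53 + 1/53 + 14/53 = 29/53
  P(Y=2) = 2/53 + 1/53 + 10/53 + 2/53 = 15/53
H(Y) = -[(9/53)·log₂(9/53) + (29/53)·log₂(29/53) + (15/53)·log₂(15/53)]
  = 0.4343766 + 0.4760046 + 0.5153858 = 1.425767 bits

H(X|Y) = H(X,Y) - H(Y) = 2.799745 - 1.425767 = 1.3740 bits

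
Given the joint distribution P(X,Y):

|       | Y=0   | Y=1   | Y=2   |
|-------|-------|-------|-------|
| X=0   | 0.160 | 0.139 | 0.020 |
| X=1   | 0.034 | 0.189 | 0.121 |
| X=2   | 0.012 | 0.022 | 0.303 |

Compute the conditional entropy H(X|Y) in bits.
1.1204 bits

H(X|Y) = H(X,Y) - H(Y)

H(X,Y) = -Σ_{x,y} P(x,y) log₂ P(x,y). Per-cell terms -P(x,y)·log₂P(x,y):
  X=0: 0.42302, 0.39571, 0.11288
  X=1: 0.16586, 0.45427, 0.36868
  X=2: 0.07657, 0.12114, 0.52195
Sum of the 9 terms: H(X,Y) = 2.6401 bits

Marginal of Y (column sums):
  P(Y=0) = 0.160 + 0.034 + 0.012 = 0.206
  P(Y=1) = 0.139 + 0.189 + 0.022 = 0.350
  P(Y=2) = 0.020 + 0.121 + 0.303 = 0.444
H(Y) = -[0.206·log₂(0.206) + 0.350·log₂(0.350) + 0.444·log₂(0.444)]
  = 0.46953 + 0.53010 + 0.52009 = 1.5197 bits

H(X|Y) = H(X,Y) - H(Y) = 2.6401 - 1.5197 = 1.1204 bits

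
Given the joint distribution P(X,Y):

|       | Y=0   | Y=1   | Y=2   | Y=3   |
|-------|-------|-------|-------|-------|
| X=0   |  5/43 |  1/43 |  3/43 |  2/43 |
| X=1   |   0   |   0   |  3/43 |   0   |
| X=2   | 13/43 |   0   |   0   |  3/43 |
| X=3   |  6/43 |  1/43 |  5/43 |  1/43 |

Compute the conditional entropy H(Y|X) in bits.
1.2050 bits

H(Y|X) = H(X,Y) - H(X)

H(X,Y) = -Σ_{x,y} P(x,y) log₂ P(x,y). Per-cell terms -P(x,y)·log₂P(x,y):
  X=0: 0.36097, 0.12619, 0.26800, 0.20587
  X=1: 0.00000, 0.00000, 0.26800, 0.00000
  X=2: 0.52176, 0.00000, 0.00000, 0.26800
  X=3: 0.39646, 0.12619, 0.36097, 0.12619
  (cells with P = 0 contribute 0)
Sum of the 16 terms: H(X,Y) = 3.0286 bits

Marginal of X (row sums):
  P(X=0) = 5/43 + 1/43 + 3/43 + 2/43 = 11/43
  P(X=1) = 0 + 0 + 3/43 + 0 = 3/43
  P(X=2) = 13/43 + 0 + 0 + 3/43 = 16/43
  P(X=3) = 6/43 + 1/43 + 5/43 + 1/43 = 13/43
H(X) = -[(11/43)·log₂(11/43) + (3/43)·log₂(3/43) + (16/43)·log₂(16/43) + (13/43)·log₂(13/43)]
  = 0.50314 + 0.26800 + 0.53070 + 0.52176 = 1.8236 bits

H(Y|X) = H(X,Y) - H(X) = 3.0286 - 1.8236 = 1.2050 bits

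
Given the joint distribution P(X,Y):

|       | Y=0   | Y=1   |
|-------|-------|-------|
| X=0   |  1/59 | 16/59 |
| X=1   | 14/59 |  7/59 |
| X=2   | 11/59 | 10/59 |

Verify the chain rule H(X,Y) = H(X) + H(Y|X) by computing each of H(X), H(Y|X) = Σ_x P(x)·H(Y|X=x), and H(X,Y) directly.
H(X) = 1.5782 bits, H(Y|X) = 0.7752 bits, H(X,Y) = 2.3534 bits

Marginal of X (row sums):
  P(X=0) = 1/59 + 16/59 = 17/59
  P(X=1) = 14/59 + 7/59 = 21/59
  P(X=2) = 11/59 + 10/59 = 21/59
H(X) = -[(17/59)·log₂(17/59) + (21/59)·log₂(21/59) + (21/59)·log₂(21/59)]
  = 0.51726 + 0.53045 + 0.53045 = 1.5782 bits

H(Y|X) = Σ_x P(x)·H(Y|X=x):
  X=0: P(X=0) = 17/59, P(Y|X=0) = (1/17, 16/17) → H(Y|X=0) = 0.32276
  X=1: P(X=1) = 21/59, P(Y|X=1) = (2/3, 1/3) → H(Y|X=1) = 0.91830
  X=2: P(X=2) = 21/59, P(Y|X=2) = (11/21, 10/21) → H(Y|X=2) = 0.99836
H(Y|X) = (17/59)·0.32276 + (21/59)·0.91830 + (21/59)·0.99836 = 0.7752 bits

H(X,Y) = -Σ_{x,y} P(x,y) log₂ P(x,y). Per-cell terms -P(x,y)·log₂P(x,y):
  X=0: 0.09971, 0.51055
  X=1: 0.49244, 0.36486
  X=2: 0.45179, 0.43402
Sum of the 6 terms: H(X,Y) = 2.3534 bits

Chain rule check:
  H(X) + H(Y|X) = 1.5782 + 0.7752 = 2.3534 bits
  H(X,Y) = 2.3534 bits
✓ Chain rule verified.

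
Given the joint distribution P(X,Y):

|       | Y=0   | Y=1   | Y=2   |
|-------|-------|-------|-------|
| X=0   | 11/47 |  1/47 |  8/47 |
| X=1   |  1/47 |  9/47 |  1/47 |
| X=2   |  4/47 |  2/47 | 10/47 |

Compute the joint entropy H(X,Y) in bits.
2.7077 bits

H(X,Y) = -Σ_{x,y} P(x,y) log₂ P(x,y). Per-cell terms -P(x,y)·log₂P(x,y):
  X=0: 0.4904, 0.1182, 0.4348
  X=1: 0.1182, 0.4566, 0.1182
  X=2: 0.3025, 0.1938, 0.4750
Sum of the 9 terms: H(X,Y) = 2.7077 bits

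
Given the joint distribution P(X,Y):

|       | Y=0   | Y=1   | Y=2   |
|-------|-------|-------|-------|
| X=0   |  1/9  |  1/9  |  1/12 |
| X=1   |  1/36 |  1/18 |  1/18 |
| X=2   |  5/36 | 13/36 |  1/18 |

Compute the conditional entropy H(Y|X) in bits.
1.3787 bits

H(Y|X) = H(X,Y) - H(X)

H(X,Y) = -Σ_{x,y} P(x,y) log₂ P(x,y). Per-cell terms -P(x,y)·log₂P(x,y):
  X=0: 0.35221, 0.35221, 0.29875
  X=1: 0.14361, 0.23166, 0.23166
  X=2: 0.39556, 0.53065, 0.23166
Sum of the 9 terms: H(X,Y) = 2.7680 bits

Marginal of X (row sums):
  P(X=0) = 1/9 + 1/9 + 1/12 = 11/36
  P(X=1) = 1/36 + 1/18 + 1/18 = 5/36
  P(X=2) = 5/36 + 13/36 + 1/18 = 5/9
H(X) = -[(11/36)·log₂(11/36) + (5/36)·log₂(5/36) + (5/9)·log₂(5/9)]
  = 0.52265 + 0.39556 + 0.47111 = 1.3893 bits

H(Y|X) = H(X,Y) - H(X) = 2.7680 - 1.3893 = 1.3787 bits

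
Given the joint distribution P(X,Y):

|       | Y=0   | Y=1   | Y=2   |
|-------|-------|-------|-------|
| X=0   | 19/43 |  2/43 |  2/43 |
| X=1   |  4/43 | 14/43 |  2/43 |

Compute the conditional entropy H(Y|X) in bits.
0.9876 bits

H(Y|X) = H(X,Y) - H(X)

H(X,Y) = -Σ_{x,y} P(x,y) log₂ P(x,y). Per-cell terms -P(x,y)·log₂P(x,y):
  X=0: 0.52066, 0.20587, 0.20587
  X=1: 0.31872, 0.52709, 0.20587
Sum of the 6 terms: H(X,Y) = 1.9841 bits

Marginal of X (row sums):
  P(X=0) = 19/43 + 2/43 + 2/43 = 23/43
  P(X=1) = 4/43 + 14/43 + 2/43 = 20/43
H(X) = -[(23/43)·log₂(23/43) + (20/43)·log₂(20/43)]
  = 0.48284 + 0.51364 = 0.9965 bits

H(Y|X) = H(X,Y) - H(X) = 1.9841 - 0.9965 = 0.9876 bits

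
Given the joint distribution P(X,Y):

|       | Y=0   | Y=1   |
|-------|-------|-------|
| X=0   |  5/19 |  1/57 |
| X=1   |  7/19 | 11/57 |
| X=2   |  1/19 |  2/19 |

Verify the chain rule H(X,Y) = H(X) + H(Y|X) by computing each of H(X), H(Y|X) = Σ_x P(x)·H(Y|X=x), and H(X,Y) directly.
H(X) = 1.4026 bits, H(Y|X) = 0.7609 bits, H(X,Y) = 2.1634 bits

Marginal of X (row sums):
  P(X=0) = 5/19 + 1/57 = 16/57
  P(X=1) = 7/19 + 11/57 = 32/57
  P(X=2) = 1/19 + 2/19 = 3/19
H(X) = -[(16/57)·log₂(16/57) + (32/57)·log₂(32/57) + (3/19)·log₂(3/19)]
  = 0.51450 + 0.46759 + 0.42047 = 1.4026 bits

H(Y|X) = Σ_x P(x)·H(Y|X=x):
  X=0: P(X=0) = 16/57, P(Y|X=0) = (15/16, 1/16) → H(Y|X=0) = 0.33729
  X=1: P(X=1) = 32/57, P(Y|X=1) = (21/32, 11/32) → H(Y|X=1) = 0.92836
  X=2: P(X=2) = 3/19, P(Y|X=2) = (1/3, 2/3) → H(Y|X=2) = 0.91830
H(Y|X) = (16/57)·0.33729 + (32/57)·0.92836 + (3/19)·0.91830 = 0.7609 bits

H(X,Y) = -Σ_{x,y} P(x,y) log₂ P(x,y). Per-cell terms -P(x,y)·log₂P(x,y):
  X=0: 0.50684, 0.10233
  X=1: 0.53074, 0.45804
  X=2: 0.22358, 0.34189
Sum of the 6 terms: H(X,Y) = 2.1634 bits

Chain rule check:
  H(X) + H(Y|X) = 1.4026 + 0.7609 = 2.1635 bits
  H(X,Y) = 2.1634 bits
✓ Chain rule verified (Δ = 0.0001 is 4-dp rounding noise: each of the three values was rounded independently).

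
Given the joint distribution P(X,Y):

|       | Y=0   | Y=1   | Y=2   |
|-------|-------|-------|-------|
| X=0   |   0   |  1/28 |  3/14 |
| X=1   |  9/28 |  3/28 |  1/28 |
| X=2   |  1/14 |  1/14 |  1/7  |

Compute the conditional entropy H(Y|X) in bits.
1.1058 bits

H(Y|X) = H(X,Y) - H(X)

H(X,Y) = -Σ_{x,y} P(x,y) log₂ P(x,y). Per-cell terms -P(x,y)·log₂P(x,y):
  X=0: 0.00000, 0.17169, 0.47623
  X=1: 0.52632, 0.34526, 0.17169
  X=2: 0.27195, 0.27195, 0.40105
  (cells with P = 0 contribute 0)
Sum of the 9 terms: H(X,Y) = 2.6361 bits

Marginal of X (row sums):
  P(X=0) = 0 + 1/28 + 3/14 = 1/4
  P(X=1) = 9/28 + 3/28 + 1/28 = 13/28
  P(X=2) = 1/14 + 1/14 + 1/7 = 2/7
H(X) = -[(1/4)·log₂(1/4) + (13/28)·log₂(13/28) + (2/7)·log₂(2/7)]
  = 0.50000 + 0.51392 + 0.51639 = 1.5303 bits

H(Y|X) = H(X,Y) - H(X) = 2.6361 - 1.5303 = 1.1058 bits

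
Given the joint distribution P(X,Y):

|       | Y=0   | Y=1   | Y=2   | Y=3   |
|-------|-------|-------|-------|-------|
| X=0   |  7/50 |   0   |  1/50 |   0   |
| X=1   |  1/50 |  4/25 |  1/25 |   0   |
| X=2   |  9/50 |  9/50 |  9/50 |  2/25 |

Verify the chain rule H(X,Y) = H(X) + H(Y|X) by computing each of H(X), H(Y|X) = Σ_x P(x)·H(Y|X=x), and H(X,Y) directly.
H(X) = 1.3312 bits, H(Y|X) = 1.5279 bits, H(X,Y) = 2.8591 bits

Marginal of X (row sums):
  P(X=0) = 7/50 + 0 + 1/50 + 0 = 4/25
  P(X=1) = 1/50 + 4/25 + 1/25 + 0 = 11/50
  P(X=2) = 9/50 + 9/50 + 9/50 + 2/25 = 31/50
H(X) = -[(4/25)·log₂(4/25) + (11/50)·log₂(11/50) + (31/50)·log₂(31/50)]
  = 0.4230 + 0.4806 + 0.4276 = 1.3312 bits

H(Y|X) = Σ_x P(x)·H(Y|X=x):
  X=0: P(X=0) = 4/25, P(Y|X=0) = (7/8, 0, 1/8, 0) → H(Y|X=0) = 0.5436
  X=1: P(X=1) = 11/50, P(Y|X=1) = (1/11, 8/11, 2/11, 0) → H(Y|X=1) = 1.0958
  X=2: P(X=2) = 31/50, P(Y|X=2) = (9/31, 9/31, 9/31, 4/31) → H(Y|X=2) = 1.9352
H(Y|X) = (4/25)·0.5436 + (11/50)·1.0958 + (31/50)·1.9352 = 1.5279 bits

H(X,Y) = -Σ_{x,y} P(x,y) log₂ P(x,y). Per-cell terms -P(x,y)·log₂P(x,y):
  X=0: 0.3971, 0.0000, 0.1129, 0.0000
  X=1: 0.1129, 0.4230, 0.1858, 0.0000
  X=2: 0.4453, 0.4453, 0.4453, 0.2915
  (cells with P = 0 contribute 0)
Sum of the 12 terms: H(X,Y) = 2.8591 bits

Chain rule check:
  H(X) + H(Y|X) = 1.3312 + 1.5279 = 2.8591 bits
  H(X,Y) = 2.8591 bits
✓ Chain rule verified.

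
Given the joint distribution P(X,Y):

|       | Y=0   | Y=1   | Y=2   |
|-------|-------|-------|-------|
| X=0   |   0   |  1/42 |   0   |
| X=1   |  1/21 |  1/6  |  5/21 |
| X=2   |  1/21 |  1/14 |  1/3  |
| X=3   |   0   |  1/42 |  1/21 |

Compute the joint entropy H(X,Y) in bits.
2.6083 bits

H(X,Y) = -Σ_{x,y} P(x,y) log₂ P(x,y). Per-cell terms -P(x,y)·log₂P(x,y):
  X=0: 0.00000, 0.12839, 0.00000
  X=1: 0.20916, 0.43083, 0.49295
  X=2: 0.20916, 0.27195, 0.52832
  X=3: 0.00000, 0.12839, 0.20916
  (cells with P = 0 contribute 0)
Sum of the 12 terms: H(X,Y) = 2.6083 bits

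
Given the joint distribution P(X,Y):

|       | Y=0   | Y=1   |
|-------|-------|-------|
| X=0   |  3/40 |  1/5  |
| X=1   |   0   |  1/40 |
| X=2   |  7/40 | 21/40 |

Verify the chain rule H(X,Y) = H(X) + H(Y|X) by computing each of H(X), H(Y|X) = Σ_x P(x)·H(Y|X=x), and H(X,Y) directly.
H(X) = 1.0054 bits, H(Y|X) = 0.8004 bits, H(X,Y) = 1.8058 bits

Marginal of X (row sums):
  P(X=0) = 3/40 + 1/5 = 11/40
  P(X=1) = 0 + 1/40 = 1/40
  P(X=2) = 7/40 + 21/40 = 7/10
H(X) = -[(11/40)·log₂(11/40) + (1/40)·log₂(1/40) + (7/10)·log₂(7/10)]
  = 0.5122 + 0.1330 + 0.3602 = 1.0054 bits

H(Y|X) = Σ_x P(x)·H(Y|X=x):
  X=0: P(X=0) = 11/40, P(Y|X=0) = (3/11, 8/11) → H(Y|X=0) = 0.8454
  X=1: P(X=1) = 1/40, P(Y|X=1) = (0, 1) → H(Y|X=1) = 0.0000
  X=2: P(X=2) = 7/10, P(Y|X=2) = (1/4, 3/4) → H(Y|X=2) = 0.8113
H(Y|X) = (11/40)·0.8454 + (1/40)·0.0000 + (7/10)·0.8113 = 0.8004 bits

H(X,Y) = -Σ_{x,y} P(x,y) log₂ P(x,y). Per-cell terms -P(x,y)·log₂P(x,y):
  X=0: 0.2803, 0.4644
  X=1: 0.0000, 0.1330
  X=2: 0.4401, 0.4880
  (cells with P = 0 contribute 0)
Sum of the 6 terms: H(X,Y) = 1.8058 bits

Chain rule check:
  H(X) + H(Y|X) = 1.0054 + 0.8004 = 1.8058 bits
  H(X,Y) = 1.8058 bits
✓ Chain rule verified.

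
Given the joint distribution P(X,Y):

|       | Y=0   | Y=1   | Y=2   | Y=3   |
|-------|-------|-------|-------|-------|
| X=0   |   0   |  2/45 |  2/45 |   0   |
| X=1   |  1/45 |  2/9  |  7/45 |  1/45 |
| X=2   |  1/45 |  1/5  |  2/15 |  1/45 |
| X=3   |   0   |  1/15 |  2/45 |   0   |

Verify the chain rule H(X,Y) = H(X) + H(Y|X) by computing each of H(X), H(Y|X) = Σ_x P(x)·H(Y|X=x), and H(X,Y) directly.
H(X) = 1.7184 bits, H(Y|X) = 1.3809 bits, H(X,Y) = 3.0993 bits

Marginal of X (row sums):
  P(X=0) = 0 + 2/45 + 2/45 + 0 = 4/45
  P(X=1) = 1/45 + 2/9 + 7/45 + 1/45 = 19/45
  P(X=2) = 1/45 + 1/5 + 2/15 + 1/45 = 17/45
  P(X=3) = 0 + 1/15 + 2/45 + 0 = 1/9
H(X) = -[(4/45)·log₂(4/45) + (19/45)·log₂(19/45) + (17/45)·log₂(17/45) + (1/9)·log₂(1/9)]
  = 0.31039 + 0.52521 + 0.53055 + 0.35221 = 1.7184 bits

H(Y|X) = Σ_x P(x)·H(Y|X=x):
  X=0: P(X=0) = 4/45, P(Y|X=0) = (0, 1/2, 1/2, 0) → H(Y|X=0) = 1.00000
  X=1: P(X=1) = 19/45, P(Y|X=1) = (1/19, 10/19, 7/19, 1/19) → H(Y|X=1) = 1.46526
  X=2: P(X=2) = 17/45, P(Y|X=2) = (1/17, 9/17, 6/17, 1/17) → H(Y|X=2) = 1.49693
  X=3: P(X=3) = 1/9, P(Y|X=3) = (0, 3/5, 2/5, 0) → H(Y|X=3) = 0.97095
H(Y|X) = (4/45)·1.00000 + (19/45)·1.46526 + (17/45)·1.49693 + (1/9)·0.97095 = 1.3809 bits

H(X,Y) = -Σ_{x,y} P(x,y) log₂ P(x,y). Per-cell terms -P(x,y)·log₂P(x,y):
  X=0: 0.00000, 0.19964, 0.19964, 0.00000
  X=1: 0.12204, 0.48221, 0.41759, 0.12204
  X=2: 0.12204, 0.46439, 0.38759, 0.12204
  X=3: 0.00000, 0.26046, 0.19964, 0.00000
  (cells with P = 0 contribute 0)
Sum of the 16 terms: H(X,Y) = 3.0993 bits

Chain rule check:
  H(X) + H(Y|X) = 1.7184 + 1.3809 = 3.0993 bits
  H(X,Y) = 3.0993 bits
✓ Chain rule verified.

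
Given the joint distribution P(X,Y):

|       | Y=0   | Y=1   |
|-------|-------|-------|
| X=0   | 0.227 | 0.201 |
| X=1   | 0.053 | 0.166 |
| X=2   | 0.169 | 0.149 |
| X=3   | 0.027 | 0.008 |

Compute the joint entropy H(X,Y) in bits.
2.6447 bits

H(X,Y) = -Σ_{x,y} P(x,y) log₂ P(x,y). Per-cell terms -P(x,y)·log₂P(x,y):
  X=0: 0.4856, 0.4653
  X=1: 0.2246, 0.4301
  X=2: 0.4335, 0.4092
  X=3: 0.1407, 0.0557
Sum of the 8 terms: H(X,Y) = 2.6447 bits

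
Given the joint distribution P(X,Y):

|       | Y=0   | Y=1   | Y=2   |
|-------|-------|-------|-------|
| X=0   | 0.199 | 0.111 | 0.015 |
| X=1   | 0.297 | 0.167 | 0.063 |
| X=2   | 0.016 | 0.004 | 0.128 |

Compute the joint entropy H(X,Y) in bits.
2.6160 bits

H(X,Y) = -Σ_{x,y} P(x,y) log₂ P(x,y). Per-cell terms -P(x,y)·log₂P(x,y):
  X=0: 0.46350, 0.35202, 0.09088
  X=1: 0.52019, 0.43121, 0.25128
  X=2: 0.09545, 0.03186, 0.37962
Sum of the 9 terms: H(X,Y) = 2.6160 bits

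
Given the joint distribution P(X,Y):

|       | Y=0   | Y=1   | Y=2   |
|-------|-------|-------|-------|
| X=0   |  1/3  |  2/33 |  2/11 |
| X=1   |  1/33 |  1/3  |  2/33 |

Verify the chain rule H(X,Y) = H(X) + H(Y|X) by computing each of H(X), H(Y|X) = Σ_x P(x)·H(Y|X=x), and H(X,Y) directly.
H(X) = 0.9834 bits, H(Y|X) = 1.1635 bits, H(X,Y) = 2.1469 bits

Marginal of X (row sums):
  P(X=0) = 1/3 + 2/33 + 2/11 = 19/33
  P(X=1) = 1/33 + 1/3 + 2/33 = 14/33
H(X) = -[(19/33)·log₂(19/33) + (14/33)·log₂(14/33)]
  = 0.4586 + 0.5248 = 0.9834 bits

H(Y|X) = Σ_x P(x)·H(Y|X=x):
  X=0: P(X=0) = 19/33, P(Y|X=0) = (11/19, 2/19, 6/19) → H(Y|X=0) = 1.3235
  X=1: P(X=1) = 14/33, P(Y|X=1) = (1/14, 11/14, 1/7) → H(Y|X=1) = 0.9464
H(Y|X) = (19/33)·1.3235 + (14/33)·0.9464 = 1.1635 bits

H(X,Y) = -Σ_{x,y} P(x,y) log₂ P(x,y). Per-cell terms -P(x,y)·log₂P(x,y):
  X=0: 0.5283, 0.2451, 0.4472
  X=1: 0.1529, 0.5283, 0.2451
Sum of the 6 terms: H(X,Y) = 2.1469 bits

Chain rule check:
  H(X) + H(Y|X) = 0.9834 + 1.1635 = 2.1469 bits
  H(X,Y) = 2.1469 bits
✓ Chain rule verified.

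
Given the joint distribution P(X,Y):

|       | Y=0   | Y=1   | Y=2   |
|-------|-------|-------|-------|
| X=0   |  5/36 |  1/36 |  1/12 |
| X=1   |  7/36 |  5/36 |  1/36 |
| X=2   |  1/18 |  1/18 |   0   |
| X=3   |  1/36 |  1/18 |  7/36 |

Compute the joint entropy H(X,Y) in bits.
3.1344 bits

H(X,Y) = -Σ_{x,y} P(x,y) log₂ P(x,y). Per-cell terms -P(x,y)·log₂P(x,y):
  X=0: 0.3955551, 0.1436090, 0.2987469
  X=1: 0.4593886, 0.3955551, 0.1436090
  X=2: 0.2316625, 0.2316625, 0.0000000
  X=3: 0.1436090, 0.2316625, 0.4593886
  (cells with P = 0 contribute 0)
Sum of the 12 terms: H(X,Y) = 3.1344 bits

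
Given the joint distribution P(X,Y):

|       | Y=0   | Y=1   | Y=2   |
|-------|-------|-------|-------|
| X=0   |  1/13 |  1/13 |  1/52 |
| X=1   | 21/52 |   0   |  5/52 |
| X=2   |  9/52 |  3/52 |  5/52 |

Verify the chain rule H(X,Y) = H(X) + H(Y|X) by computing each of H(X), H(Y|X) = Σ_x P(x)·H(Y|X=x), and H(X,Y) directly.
H(X) = 1.4653 bits, H(Y|X) = 1.0670 bits, H(X,Y) = 2.5323 bits

Marginal of X (row sums):
  P(X=0) = 1/13 + 1/13 + 1/52 = 9/52
  P(X=1) = 21/52 + 0 + 5/52 = 1/2
  P(X=2) = 9/52 + 3/52 + 5/52 = 17/52
H(X) = -[(9/52)·log₂(9/52) + (1/2)·log₂(1/2) + (17/52)·log₂(17/52)]
  = 0.4380 + 0.5000 + 0.5273 = 1.4653 bits

H(Y|X) = Σ_x P(x)·H(Y|X=x):
  X=0: P(X=0) = 9/52, P(Y|X=0) = (4/9, 4/9, 1/9) → H(Y|X=0) = 1.3921
  X=1: P(X=1) = 1/2, P(Y|X=1) = (21/26, 0, 5/26) → H(Y|X=1) = 0.7063
  X=2: P(X=2) = 17/52, P(Y|X=2) = (9/17, 3/17, 5/17) → H(Y|X=2) = 1.4466
H(Y|X) = (9/52)·1.3921 + (1/2)·0.7063 + (17/52)·1.4466 = 1.0670 bits

H(X,Y) = -Σ_{x,y} P(x,y) log₂ P(x,y). Per-cell terms -P(x,y)·log₂P(x,y):
  X=0: 0.2846, 0.2846, 0.1096
  X=1: 0.5283, 0.0000, 0.3249
  X=2: 0.4380, 0.2374, 0.3249
  (cells with P = 0 contribute 0)
Sum of the 9 terms: H(X,Y) = 2.5323 bits

Chain rule check:
  H(X) + H(Y|X) = 1.4653 + 1.0670 = 2.5323 bits
  H(X,Y) = 2.5323 bits
✓ Chain rule verified.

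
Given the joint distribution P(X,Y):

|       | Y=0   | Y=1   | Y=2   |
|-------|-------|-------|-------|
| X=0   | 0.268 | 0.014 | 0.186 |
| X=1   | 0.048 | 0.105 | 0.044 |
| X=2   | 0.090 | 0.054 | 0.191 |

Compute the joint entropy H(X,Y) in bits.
2.7929 bits

H(X,Y) = -Σ_{x,y} P(x,y) log₂ P(x,y). Per-cell terms -P(x,y)·log₂P(x,y):
  X=0: 0.50912, 0.08622, 0.45135
  X=1: 0.21028, 0.34141, 0.19828
  X=2: 0.31265, 0.22739, 0.45618
Sum of the 9 terms: H(X,Y) = 2.7929 bits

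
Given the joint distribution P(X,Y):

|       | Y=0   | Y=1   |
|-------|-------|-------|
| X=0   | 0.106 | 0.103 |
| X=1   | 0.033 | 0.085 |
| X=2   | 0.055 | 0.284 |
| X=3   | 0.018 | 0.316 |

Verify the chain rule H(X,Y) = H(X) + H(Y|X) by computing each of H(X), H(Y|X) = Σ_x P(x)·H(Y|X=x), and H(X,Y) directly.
H(X) = 1.8933 bits, H(Y|X) = 0.6278 bits, H(X,Y) = 2.5211 bits

Marginal of X (row sums):
  P(X=0) = 0.106 + 0.103 = 0.209
  P(X=1) = 0.033 + 0.085 = 0.118
  P(X=2) = 0.055 + 0.284 = 0.339
  P(X=3) = 0.018 + 0.316 = 0.334
H(X) = -[0.209·log₂(0.209) + 0.118·log₂(0.118) + 0.339·log₂(0.339) + 0.334·log₂(0.334)]
  = 0.4720 + 0.3638 + 0.5291 + 0.5284 = 1.8933 bits

H(Y|X) = Σ_x P(x)·H(Y|X=x):
  X=0: P(X=0) = 0.209, P(Y|X=0) = (106/209, 103/209) → H(Y|X=0) = 0.9999
  X=1: P(X=1) = 0.118, P(Y|X=1) = (33/118, 85/118) → H(Y|X=1) = 0.8550
  X=2: P(X=2) = 0.339, P(Y|X=2) = (55/339, 284/339) → H(Y|X=2) = 0.6396
  X=3: P(X=3) = 0.334, P(Y|X=3) = (9/167, 158/167) → H(Y|X=3) = 0.3027
H(Y|X) = 0.209·0.9999 + 0.118·0.8550 + 0.339·0.6396 + 0.334·0.3027 = 0.6278 bits

H(X,Y) = -Σ_{x,y} P(x,y) log₂ P(x,y). Per-cell terms -P(x,y)·log₂P(x,y):
  X=0: 0.3432, 0.3378
  X=1: 0.1624, 0.3023
  X=2: 0.2301, 0.5158
  X=3: 0.1043, 0.5252
Sum of the 8 terms: H(X,Y) = 2.5211 bits

Chain rule check:
  H(X) + H(Y|X) = 1.8933 + 0.6278 = 2.5211 bits
  H(X,Y) = 2.5211 bits
✓ Chain rule verified.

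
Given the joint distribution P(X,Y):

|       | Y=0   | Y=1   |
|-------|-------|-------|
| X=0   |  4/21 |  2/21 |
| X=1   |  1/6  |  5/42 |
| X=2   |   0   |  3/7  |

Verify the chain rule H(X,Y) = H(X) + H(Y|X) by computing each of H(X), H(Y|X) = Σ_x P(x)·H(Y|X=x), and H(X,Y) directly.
H(X) = 1.5567 bits, H(Y|X) = 0.5423 bits, H(X,Y) = 2.0990 bits

Marginal of X (row sums):
  P(X=0) = 4/21 + 2/21 = 2/7
  P(X=1) = 1/6 + 5/42 = 2/7
  P(X=2) = 0 + 3/7 = 3/7
H(X) = -[(2/7)·log₂(2/7) + (2/7)·log₂(2/7) + (3/7)·log₂(3/7)]
  = 0.5164 + 0.5164 + 0.5239 = 1.5567 bits

H(Y|X) = Σ_x P(x)·H(Y|X=x):
  X=0: P(X=0) = 2/7, P(Y|X=0) = (2/3, 1/3) → H(Y|X=0) = 0.9183
  X=1: P(X=1) = 2/7, P(Y|X=1) = (7/12, 5/12) → H(Y|X=1) = 0.9799
  X=2: P(X=2) = 3/7, P(Y|X=2) = (0, 1) → H(Y|X=2) = 0.0000
H(Y|X) = (2/7)·0.9183 + (2/7)·0.9799 + (3/7)·0.0000 = 0.5423 bits

H(X,Y) = -Σ_{x,y} P(x,y) log₂ P(x,y). Per-cell terms -P(x,y)·log₂P(x,y):
  X=0: 0.4557, 0.3231
  X=1: 0.4308, 0.3655
  X=2: 0.0000, 0.5239
  (cells with P = 0 contribute 0)
Sum of the 6 terms: H(X,Y) = 2.0990 bits

Chain rule check:
  H(X) + H(Y|X) = 1.5567 + 0.5423 = 2.0990 bits
  H(X,Y) = 2.0990 bits
✓ Chain rule verified.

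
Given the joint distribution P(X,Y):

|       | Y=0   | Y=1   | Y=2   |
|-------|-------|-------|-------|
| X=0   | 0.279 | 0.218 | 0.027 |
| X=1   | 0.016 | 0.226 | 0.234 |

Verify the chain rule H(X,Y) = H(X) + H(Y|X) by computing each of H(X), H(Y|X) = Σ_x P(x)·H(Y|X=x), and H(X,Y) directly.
H(X) = 0.9983 bits, H(Y|X) = 1.2059 bits, H(X,Y) = 2.2043 bits

Marginal of X (row sums):
  P(X=0) = 0.279 + 0.218 + 0.027 = 0.524
  P(X=1) = 0.016 + 0.226 + 0.234 = 0.476
H(X) = -[0.524·log₂(0.524) + 0.476·log₂(0.476)]
  = 0.48856 + 0.50978 = 0.9983 bits

H(Y|X) = Σ_x P(x)·H(Y|X=x):
  X=0: P(X=0) = 0.524, P(Y|X=0) = (279/524, 109/262, 27/524) → H(Y|X=0) = 1.23099
  X=1: P(X=1) = 0.476, P(Y|X=1) = (4/119, 113/238, 117/238) → H(Y|X=1) = 1.17838
H(Y|X) = 0.524·1.23099 + 0.476·1.17838 = 1.2059 bits

H(X,Y) = -Σ_{x,y} P(x,y) log₂ P(x,y). Per-cell terms -P(x,y)·log₂P(x,y):
  X=0: 0.51382, 0.47908, 0.14069
  X=1: 0.09545, 0.48491, 0.49033
Sum of the 6 terms: H(X,Y) = 2.2043 bits

Chain rule check:
  H(X) + H(Y|X) = 0.9983 + 1.2059 = 2.2042 bits
  H(X,Y) = 2.2043 bits
✓ Chain rule verified (Δ = 0.0001 is 4-dp rounding noise: each of the three values was rounded independently).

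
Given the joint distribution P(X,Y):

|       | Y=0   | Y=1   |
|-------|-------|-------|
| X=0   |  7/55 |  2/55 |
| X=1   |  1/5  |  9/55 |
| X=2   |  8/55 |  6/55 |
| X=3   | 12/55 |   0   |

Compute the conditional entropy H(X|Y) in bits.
1.7844 bits

H(X|Y) = H(X,Y) - H(Y)

H(X,Y) = -Σ_{x,y} P(x,y) log₂ P(x,y). Per-cell terms -P(x,y)·log₂P(x,y):
  X=0: 0.378510, 0.173868
  X=1: 0.464386, 0.427326
  X=2: 0.404561, 0.348698
  X=3: 0.479214, 0.000000
  (cells with P = 0 contribute 0)
Sum of the 8 terms: H(X,Y) = 2.67656 bits

Marginal of Y (column sums):
  P(Y=0) = 7/55 + 1/5 + 8/55 + 12/55 = 38/55
  P(Y=1) = 2/55 + 9/55 + 6/55 + 0 = 17/55
H(Y) = -[(38/55)·log₂(38/55) + (17/55)·log₂(17/55)]
  = 0.368553 + 0.523568 = 0.89212 bits

H(X|Y) = H(X,Y) - H(Y) = 2.67656 - 0.89212 = 1.7844 bits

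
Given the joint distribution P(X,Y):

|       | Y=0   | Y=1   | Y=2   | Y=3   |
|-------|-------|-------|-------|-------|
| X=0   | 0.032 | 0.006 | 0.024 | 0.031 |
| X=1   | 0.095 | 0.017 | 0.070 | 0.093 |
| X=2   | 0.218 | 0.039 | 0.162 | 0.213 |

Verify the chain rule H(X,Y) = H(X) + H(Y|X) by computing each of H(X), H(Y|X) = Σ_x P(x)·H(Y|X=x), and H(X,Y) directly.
H(X) = 1.2492 bits, H(Y|X) = 1.8104 bits, H(X,Y) = 3.0597 bits

Marginal of X (row sums):
  P(X=0) = 0.032 + 0.006 + 0.024 + 0.031 = 0.093
  P(X=1) = 0.095 + 0.017 + 0.070 + 0.093 = 0.275
  P(X=2) = 0.218 + 0.039 + 0.162 + 0.213 = 0.632
H(X) = -[0.093·log₂(0.093) + 0.275·log₂(0.275) + 0.632·log₂(0.632)]
  = 0.318676 + 0.512187 + 0.418386 = 1.2492 bits

H(Y|X) = Σ_x P(x)·H(Y|X=x):
  X=0: P(X=0) = 0.093, P(Y|X=0) = (32/93, 2/31, 8/31, 1/3) → H(Y|X=0) = 1.817342
  X=1: P(X=1) = 0.275, P(Y|X=1) = (19/55, 17/275, 14/55, 93/275) → H(Y|X=1) = 1.809416
  X=2: P(X=2) = 0.632, P(Y|X=2) = (109/316, 39/632, 81/316, 213/632) → H(Y|X=2) = 1.809882
H(Y|X) = 0.093·1.817342 + 0.275·1.809416 + 0.632·1.809882 = 1.8104 bits

H(X,Y) = -Σ_{x,y} P(x,y) log₂ P(x,y). Per-cell terms -P(x,y)·log₂P(x,y):
  X=0: 0.158905, 0.044285, 0.129140, 0.155359
  X=1: 0.322613, 0.099931, 0.268555, 0.318676
  X=2: 0.479077, 0.182535, 0.425401, 0.475219
Sum of the 12 terms: H(X,Y) = 3.0597 bits

Chain rule check:
  H(X) + H(Y|X) = 1.2492 + 1.8104 = 3.0596 bits
  H(X,Y) = 3.0597 bits
✓ Chain rule verified (Δ = 0.0001 is 4-dp rounding noise: each of the three values was rounded independently).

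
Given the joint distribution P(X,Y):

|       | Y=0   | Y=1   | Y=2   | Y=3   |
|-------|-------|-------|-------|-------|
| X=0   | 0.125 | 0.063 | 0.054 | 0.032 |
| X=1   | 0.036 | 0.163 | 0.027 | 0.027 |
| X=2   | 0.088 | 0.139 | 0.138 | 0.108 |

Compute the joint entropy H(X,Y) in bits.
3.3385 bits

H(X,Y) = -Σ_{x,y} P(x,y) log₂ P(x,y). Per-cell terms -P(x,y)·log₂P(x,y):
  X=0: 0.37500, 0.25128, 0.22739, 0.15891
  X=1: 0.17265, 0.42658, 0.14069, 0.14069
  X=2: 0.30856, 0.39571, 0.39430, 0.34678
Sum of the 12 terms: H(X,Y) = 3.3385 bits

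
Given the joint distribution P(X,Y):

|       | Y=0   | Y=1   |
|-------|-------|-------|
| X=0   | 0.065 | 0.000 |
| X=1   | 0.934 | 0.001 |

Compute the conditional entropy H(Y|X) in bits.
0.0113 bits

H(Y|X) = H(X,Y) - H(X)

H(X,Y) = -Σ_{x,y} P(x,y) log₂ P(x,y). Per-cell terms -P(x,y)·log₂P(x,y):
  X=0: 0.2563, 0.0000
  X=1: 0.0920, 0.0100
  (cells with P = 0 contribute 0)
Sum of the 4 terms: H(X,Y) = 0.3583 bits

Marginal of X (row sums):
  P(X=0) = 0.065 + 0.000 = 0.065
  P(X=1) = 0.934 + 0.001 = 0.935
H(X) = -[0.065·log₂(0.065) + 0.935·log₂(0.935)]
  = 0.2563 + 0.0907 = 0.3470 bits

H(Y|X) = H(X,Y) - H(X) = 0.3583 - 0.3470 = 0.0113 bits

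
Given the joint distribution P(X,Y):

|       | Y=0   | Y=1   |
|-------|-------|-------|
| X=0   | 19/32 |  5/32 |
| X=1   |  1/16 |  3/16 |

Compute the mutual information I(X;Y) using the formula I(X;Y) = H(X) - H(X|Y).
0.1718 bits

I(X;Y) = H(X) - H(X|Y)

Marginal of X (row sums):
  P(X=0) = 19/32 + 5/32 = 3/4
  P(X=1) = 1/16 + 3/16 = 1/4
H(X) = -[(3/4)·log₂(3/4) + (1/4)·log₂(1/4)]
  = 0.31128 + 0.50000 = 0.81128 bits

Marginal of Y (column sums):
  P(Y=0) = 19/32 + 1/16 = 21/32
  P(Y=1) = 5/32 + 3/16 = 11/32
H(X|Y) = Σ_y P(y)·H(X|Y=y):
  Y=0: P(Y=0) = 21/32, P(X|Y=0) = (19/21, 2/21) → H(X|Y=0) = 0.45372
  Y=1: P(Y=1) = 11/32, P(X|Y=1) = (5/11, 6/11) → H(X|Y=1) = 0.99403
H(X|Y) = (21/32)·0.45372 + (11/32)·0.99403 = 0.63945 bits

I(X;Y) = H(X) - H(X|Y) = 0.81128 - 0.63945 = 0.1718 bits

Cross-check via I(X;Y) = H(X) + H(Y) - H(X,Y): computing H(Y) from the column sums and H(X,Y) from the 4 cells in the same way gives H(Y) = 0.92836 bits and H(X,Y) = 1.56781 bits, so
I(X;Y) = 0.81128 + 0.92836 - 1.56781 = 0.1718 bits ✓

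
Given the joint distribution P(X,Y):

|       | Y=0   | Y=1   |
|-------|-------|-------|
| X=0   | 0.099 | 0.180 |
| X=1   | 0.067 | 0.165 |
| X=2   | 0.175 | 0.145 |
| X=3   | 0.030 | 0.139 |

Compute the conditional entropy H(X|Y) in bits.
1.9058 bits

H(X|Y) = H(X,Y) - H(Y)

H(X,Y) = -Σ_{x,y} P(x,y) log₂ P(x,y). Per-cell terms -P(x,y)·log₂P(x,y):
  X=0: 0.330306, 0.445308
  X=1: 0.261280, 0.428911
  X=2: 0.440050, 0.403952
  X=3: 0.151767, 0.395711
Sum of the 8 terms: H(X,Y) = 2.857285 bits

Marginal of Y (column sums):
  P(Y=0) = 0.099 + 0.067 + 0.175 + 0.030 = 0.371
  P(Y=1) = 0.180 + 0.165 + 0.145 + 0.139 = 0.629
H(Y) = -[0.371·log₂(0.371) + 0.629·log₂(0.629)]
  = 0.530719 + 0.420718 = 0.951437 bits

H(X|Y) = H(X,Y) - H(Y) = 2.857285 - 0.951437 = 1.9058 bits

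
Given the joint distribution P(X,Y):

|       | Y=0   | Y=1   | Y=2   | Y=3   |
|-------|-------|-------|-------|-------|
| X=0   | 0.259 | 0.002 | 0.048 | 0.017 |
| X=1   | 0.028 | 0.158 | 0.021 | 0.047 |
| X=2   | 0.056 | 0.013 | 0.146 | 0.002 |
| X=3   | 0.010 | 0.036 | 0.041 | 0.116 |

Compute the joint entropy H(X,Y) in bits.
3.2484 bits

H(X,Y) = -Σ_{x,y} P(x,y) log₂ P(x,y). Per-cell terms -P(x,y)·log₂P(x,y):
  X=0: 0.50478, 0.01793, 0.21028, 0.09993
  X=1: 0.14444, 0.42060, 0.11704, 0.20733
  X=2: 0.23287, 0.08145, 0.40529, 0.01793
  X=3: 0.06644, 0.17265, 0.18894, 0.36051
Sum of the 16 terms: H(X,Y) = 3.2484 bits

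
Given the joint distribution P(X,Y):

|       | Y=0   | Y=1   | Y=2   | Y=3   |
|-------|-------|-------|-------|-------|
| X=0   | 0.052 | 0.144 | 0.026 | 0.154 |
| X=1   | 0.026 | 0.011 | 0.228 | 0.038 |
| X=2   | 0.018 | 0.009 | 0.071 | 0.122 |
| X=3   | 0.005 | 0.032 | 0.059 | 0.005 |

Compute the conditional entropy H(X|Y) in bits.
1.4830 bits

H(X|Y) = H(X,Y) - H(Y)

H(X,Y) = -Σ_{x,y} P(x,y) log₂ P(x,y). Per-cell terms -P(x,y)·log₂P(x,y):
  X=0: 0.2218, 0.4026, 0.1369, 0.4156
  X=1: 0.1369, 0.0716, 0.4863, 0.1793
  X=2: 0.1043, 0.0612, 0.2709, 0.3703
  X=3: 0.0382, 0.1589, 0.2409, 0.0382
Sum of the 16 terms: H(X,Y) = 3.3339 bits

Marginal of Y (column sums):
  P(Y=0) = 0.052 + 0.026 + 0.018 + 0.005 = 0.101
  P(Y=1) = 0.144 + 0.011 + 0.009 + 0.032 = 0.196
  P(Y=2) = 0.026 + 0.228 + 0.071 + 0.059 = 0.384
  P(Y=3) = 0.154 + 0.038 + 0.122 + 0.005 = 0.319
H(Y) = -[0.101·log₂(0.101) + 0.196·log₂(0.196) + 0.384·log₂(0.384) + 0.319·log₂(0.319)]
  = 0.3341 + 0.4608 + 0.5302 + 0.5258 = 1.8509 bits

H(X|Y) = H(X,Y) - H(Y) = 3.3339 - 1.8509 = 1.4830 bits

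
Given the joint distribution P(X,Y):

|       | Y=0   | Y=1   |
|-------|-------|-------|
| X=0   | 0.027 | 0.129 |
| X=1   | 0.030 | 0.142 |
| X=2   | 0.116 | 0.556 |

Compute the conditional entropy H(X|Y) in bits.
1.2403 bits

H(X|Y) = H(X,Y) - H(Y)

H(X,Y) = -Σ_{x,y} P(x,y) log₂ P(x,y). Per-cell terms -P(x,y)·log₂P(x,y):
  X=0: 0.1407, 0.3811
  X=1: 0.1518, 0.3999
  X=2: 0.3605, 0.4708
Sum of the 6 terms: H(X,Y) = 1.9048 bits

Marginal of Y (column sums):
  P(Y=0) = 0.027 + 0.030 + 0.116 = 0.173
  P(Y=1) = 0.129 + 0.142 + 0.556 = 0.827
H(Y) = -[0.173·log₂(0.173) + 0.827·log₂(0.827)]
  = 0.4379 + 0.2266 = 0.6645 bits

H(X|Y) = H(X,Y) - H(Y) = 1.9048 - 0.6645 = 1.2403 bits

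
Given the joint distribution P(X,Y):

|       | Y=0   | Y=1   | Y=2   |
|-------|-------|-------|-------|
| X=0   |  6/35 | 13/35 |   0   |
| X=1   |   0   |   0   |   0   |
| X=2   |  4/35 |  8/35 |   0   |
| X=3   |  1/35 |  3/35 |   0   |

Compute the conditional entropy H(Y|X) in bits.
0.8960 bits

H(Y|X) = H(X,Y) - H(X)

H(X,Y) = -Σ_{x,y} P(x,y) log₂ P(x,y). Per-cell terms -P(x,y)·log₂P(x,y):
  X=0: 0.4362, 0.5307, 0.0000
  X=1: 0.0000, 0.0000, 0.0000
  X=2: 0.3576, 0.4867, 0.0000
  X=3: 0.1466, 0.3038, 0.0000
  (cells with P = 0 contribute 0)
Sum of the 12 terms: H(X,Y) = 2.2616 bits

Marginal of X (row sums):
  P(X=0) = 6/35 + 13/35 + 0 = 19/35
  P(X=1) = 0 + 0 + 0 = 0
  P(X=2) = 4/35 + 8/35 + 0 = 12/35
  P(X=3) = 1/35 + 3/35 + 0 = 4/35
H(X) = -[(19/35)·log₂(19/35) + (12/35)·log₂(12/35) + (4/35)·log₂(4/35)]   (outcomes with P = 0 contribute 0)
  = 0.4785 + 0.5295 + 0.3576 = 1.3656 bits

H(Y|X) = H(X,Y) - H(X) = 2.2616 - 1.3656 = 0.8960 bits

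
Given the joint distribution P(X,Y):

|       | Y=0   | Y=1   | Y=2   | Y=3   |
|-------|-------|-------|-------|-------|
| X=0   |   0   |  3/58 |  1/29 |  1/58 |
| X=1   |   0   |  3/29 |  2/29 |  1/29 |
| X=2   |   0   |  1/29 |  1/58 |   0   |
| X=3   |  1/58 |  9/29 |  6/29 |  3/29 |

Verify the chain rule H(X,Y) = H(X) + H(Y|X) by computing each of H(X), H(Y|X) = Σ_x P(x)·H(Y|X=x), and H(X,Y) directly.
H(X) = 1.4436 bits, H(Y|X) = 1.5204 bits, H(X,Y) = 2.9640 bits

Marginal of X (row sums):
  P(X=0) = 0 + 3/58 + 1/29 + 1/58 = 3/29
  P(X=1) = 0 + 3/29 + 2/29 + 1/29 = 6/29
  P(X=2) = 0 + 1/29 + 1/58 + 0 = 3/58
  P(X=3) = 1/58 + 9/29 + 6/29 + 3/29 = 37/58
H(X) = -[(3/29)·log₂(3/29) + (6/29)·log₂(6/29) + (3/58)·log₂(3/58) + (37/58)·log₂(37/58)]
  = 0.3386 + 0.4703 + 0.2210 + 0.4137 = 1.4436 bits

H(Y|X) = Σ_x P(x)·H(Y|X=x):
  X=0: P(X=0) = 3/29, P(Y|X=0) = (0, 1/2, 1/3, 1/6) → H(Y|X=0) = 1.4591
  X=1: P(X=1) = 6/29, P(Y|X=1) = (0, 1/2, 1/3, 1/6) → H(Y|X=1) = 1.4591
  X=2: P(X=2) = 3/58, P(Y|X=2) = (0, 2/3, 1/3, 0) → H(Y|X=2) = 0.9183
  X=3: P(X=3) = 37/58, P(Y|X=3) = (1/37, 18/37, 12/37, 6/37) → H(Y|X=3) = 1.5990
H(Y|X) = (3/29)·1.4591 + (6/29)·1.4591 + (3/58)·0.9183 + (37/58)·1.5990 = 1.5204 bits

H(X,Y) = -Σ_{x,y} P(x,y) log₂ P(x,y). Per-cell terms -P(x,y)·log₂P(x,y):
  X=0: 0.0000, 0.2210, 0.1675, 0.1010
  X=1: 0.0000, 0.3386, 0.2661, 0.1675
  X=2: 0.0000, 0.1675, 0.1010, 0.0000
  X=3: 0.1010, 0.5239, 0.4703, 0.3386
  (cells with P = 0 contribute 0)
Sum of the 16 terms: H(X,Y) = 2.9640 bits

Chain rule check:
  H(X) + H(Y|X) = 1.4436 + 1.5204 = 2.9640 bits
  H(X,Y) = 2.9640 bits
✓ Chain rule verified.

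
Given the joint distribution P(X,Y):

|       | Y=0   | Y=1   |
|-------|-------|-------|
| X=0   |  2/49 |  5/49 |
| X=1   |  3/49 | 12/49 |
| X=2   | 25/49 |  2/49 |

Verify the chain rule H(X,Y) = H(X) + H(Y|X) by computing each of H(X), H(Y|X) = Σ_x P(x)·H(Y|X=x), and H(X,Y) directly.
H(X) = 1.3976 bits, H(Y|X) = 0.5542 bits, H(X,Y) = 1.9518 bits

Marginal of X (row sums):
  P(X=0) = 2/49 + 5/49 = 1/7
  P(X=1) = 3/49 + 12/49 = 15/49
  P(X=2) = 25/49 + 2/49 = 27/49
H(X) = -[(1/7)·log₂(1/7) + (15/49)·log₂(15/49) + (27/49)·log₂(27/49)]
  = 0.401051 + 0.522802 + 0.473780 = 1.3976 bits

H(Y|X) = Σ_x P(x)·H(Y|X=x):
  X=0: P(X=0) = 1/7, P(Y|X=0) = (2/7, 5/7) → H(Y|X=0) = 0.863121
  X=1: P(X=1) = 15/49, P(Y|X=1) = (1/5, 4/5) → H(Y|X=1) = 0.721928
  X=2: P(X=2) = 27/49, P(Y|X=2) = (25/27, 2/27) → H(Y|X=2) = 0.380947
H(Y|X) = (1/7)·0.863121 + (15/49)·0.721928 + (27/49)·0.380947 = 0.5542 bits

H(X,Y) = -Σ_{x,y} P(x,y) log₂ P(x,y). Per-cell terms -P(x,y)·log₂P(x,y):
  X=0: 0.188356, 0.335998
  X=1: 0.246719, 0.497081
  X=2: 0.495333, 0.188356
Sum of the 6 terms: H(X,Y) = 1.9518 bits

Chain rule check:
  H(X) + H(Y|X) = 1.3976 + 0.5542 = 1.9518 bits
  H(X,Y) = 1.9518 bits
✓ Chain rule verified.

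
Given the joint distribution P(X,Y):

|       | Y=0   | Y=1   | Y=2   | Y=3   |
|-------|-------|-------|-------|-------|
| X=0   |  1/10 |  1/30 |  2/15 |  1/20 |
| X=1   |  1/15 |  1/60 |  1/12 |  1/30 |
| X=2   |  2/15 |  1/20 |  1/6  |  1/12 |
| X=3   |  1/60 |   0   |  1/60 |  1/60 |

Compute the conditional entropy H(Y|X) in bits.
1.8206 bits

H(Y|X) = H(X,Y) - H(X)

H(X,Y) = -Σ_{x,y} P(x,y) log₂ P(x,y). Per-cell terms -P(x,y)·log₂P(x,y):
  X=0: 0.33219281, 0.16356302, 0.38758541, 0.21609640
  X=1: 0.26045937, 0.09844818, 0.29874688, 0.16356302
  X=2: 0.38758541, 0.21609640, 0.43082708, 0.29874688
  X=3: 0.09844818, 0.00000000, 0.09844818, 0.09844818
  (cells with P = 0 contribute 0)
Sum of the 16 terms: H(X,Y) = 3.5492554 bits

Marginal of X (row sums):
  P(X=0) = 1/10 + 1/30 + 2/15 + 1/20 = 19/60
  P(X=1) = 1/15 + 1/60 + 1/12 + 1/30 = 1/5
  P(X=2) = 2/15 + 1/20 + 1/6 + 1/12 = 13/30
  P(X=3) = 1/60 + 0 + 1/60 + 1/60 = 1/20
H(X) = -[(19/60)·log₂(19/60) + (1/5)·log₂(1/5) + (13/30)·log₂(13/30) + (1/20)·log₂(1/20)]
  = 0.52533831 + 0.46438562 + 0.52279538 + 0.21609640 = 1.7286157 bits

H(Y|X) = H(X,Y) - H(X) = 3.5492554 - 1.7286157 = 1.8206 bits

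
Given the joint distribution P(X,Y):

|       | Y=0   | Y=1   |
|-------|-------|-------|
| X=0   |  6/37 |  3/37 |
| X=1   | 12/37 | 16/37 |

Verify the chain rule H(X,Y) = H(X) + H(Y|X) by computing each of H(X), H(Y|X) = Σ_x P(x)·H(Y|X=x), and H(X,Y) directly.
H(X) = 0.8004 bits, H(Y|X) = 0.9689 bits, H(X,Y) = 1.7693 bits

Marginal of X (row sums):
  P(X=0) = 6/37 + 3/37 = 9/37
  P(X=1) = 12/37 + 16/37 = 28/37
H(X) = -[(9/37)·log₂(9/37) + (28/37)·log₂(28/37)]
  = 0.49610 + 0.30429 = 0.8004 bits

H(Y|X) = Σ_x P(x)·H(Y|X=x):
  X=0: P(X=0) = 9/37, P(Y|X=0) = (2/3, 1/3) → H(Y|X=0) = 0.91830
  X=1: P(X=1) = 28/37, P(Y|X=1) = (3/7, 4/7) → H(Y|X=1) = 0.98523
H(Y|X) = (9/37)·0.91830 + (28/37)·0.98523 = 0.9689 bits

H(X,Y) = -Σ_{x,y} P(x,y) log₂ P(x,y). Per-cell terms -P(x,y)·log₂P(x,y):
  X=0: 0.42559, 0.29388
  X=1: 0.52686, 0.52301
Sum of the 4 terms: H(X,Y) = 1.7693 bits

Chain rule check:
  H(X) + H(Y|X) = 0.8004 + 0.9689 = 1.7693 bits
  H(X,Y) = 1.7693 bits
✓ Chain rule verified.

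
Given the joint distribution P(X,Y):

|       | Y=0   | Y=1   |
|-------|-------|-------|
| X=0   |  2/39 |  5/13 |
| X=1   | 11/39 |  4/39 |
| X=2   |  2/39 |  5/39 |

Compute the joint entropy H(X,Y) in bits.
2.2016 bits

H(X,Y) = -Σ_{x,y} P(x,y) log₂ P(x,y). Per-cell terms -P(x,y)·log₂P(x,y):
  X=0: 0.21976, 0.53020
  X=1: 0.51502, 0.33696
  X=2: 0.21976, 0.37993
Sum of the 6 terms: H(X,Y) = 2.2016 bits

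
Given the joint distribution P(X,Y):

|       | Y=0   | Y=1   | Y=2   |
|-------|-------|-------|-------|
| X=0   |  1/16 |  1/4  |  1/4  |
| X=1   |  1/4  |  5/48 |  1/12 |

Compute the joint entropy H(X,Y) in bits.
2.3886 bits

H(X,Y) = -Σ_{x,y} P(x,y) log₂ P(x,y). Per-cell terms -P(x,y)·log₂P(x,y):
  X=0: 0.2500, 0.5000, 0.5000
  X=1: 0.5000, 0.3399, 0.2987
Sum of the 6 terms: H(X,Y) = 2.3886 bits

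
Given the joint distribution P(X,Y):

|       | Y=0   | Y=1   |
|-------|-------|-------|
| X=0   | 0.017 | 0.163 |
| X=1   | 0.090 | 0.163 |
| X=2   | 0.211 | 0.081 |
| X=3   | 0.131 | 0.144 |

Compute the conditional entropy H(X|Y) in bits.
1.8273 bits

H(X|Y) = H(X,Y) - H(Y)

H(X,Y) = -Σ_{x,y} P(x,y) log₂ P(x,y). Per-cell terms -P(x,y)·log₂P(x,y):
  X=0: 0.0999, 0.4266
  X=1: 0.3127, 0.4266
  X=2: 0.4736, 0.2937
  X=3: 0.3841, 0.4026
Sum of the 8 terms: H(X,Y) = 2.8198 bits

Marginal of Y (column sums):
  P(Y=0) = 0.017 + 0.090 + 0.211 + 0.131 = 0.449
  P(Y=1) = 0.163 + 0.163 + 0.081 + 0.144 = 0.551
H(Y) = -[0.449·log₂(0.449) + 0.551·log₂(0.551)]
  = 0.5187 + 0.4738 = 0.9925 bits

H(X|Y) = H(X,Y) - H(Y) = 2.8198 - 0.9925 = 1.8273 bits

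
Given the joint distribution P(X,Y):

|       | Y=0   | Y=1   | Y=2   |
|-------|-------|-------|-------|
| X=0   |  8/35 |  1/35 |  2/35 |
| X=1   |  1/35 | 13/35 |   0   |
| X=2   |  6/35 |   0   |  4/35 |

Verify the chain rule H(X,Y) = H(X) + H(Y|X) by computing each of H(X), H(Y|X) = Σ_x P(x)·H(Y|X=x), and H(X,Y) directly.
H(X) = 1.5700 bits, H(Y|X) = 0.7703 bits, H(X,Y) = 2.3403 bits

Marginal of X (row sums):
  P(X=0) = 8/35 + 1/35 + 2/35 = 11/35
  P(X=1) = 1/35 + 13/35 + 0 = 2/5
  P(X=2) = 6/35 + 0 + 4/35 = 2/7
H(X) = -[(11/35)·log₂(11/35) + (2/5)·log₂(2/5) + (2/7)·log₂(2/7)]
  = 0.52481 + 0.52877 + 0.51639 = 1.5700 bits

H(Y|X) = Σ_x P(x)·H(Y|X=x):
  X=0: P(X=0) = 11/35, P(Y|X=0) = (8/11, 1/11, 2/11) → H(Y|X=0) = 1.09580
  X=1: P(X=1) = 2/5, P(Y|X=1) = (1/14, 13/14, 0) → H(Y|X=1) = 0.37123
  X=2: P(X=2) = 2/7, P(Y|X=2) = (3/5, 0, 2/5) → H(Y|X=2) = 0.97095
H(Y|X) = (11/35)·1.09580 + (2/5)·0.37123 + (2/7)·0.97095 = 0.7703 bits

H(X,Y) = -Σ_{x,y} P(x,y) log₂ P(x,y). Per-cell terms -P(x,y)·log₂P(x,y):
  X=0: 0.48669, 0.14655, 0.23596
  X=1: 0.14655, 0.53071, 0.00000
  X=2: 0.43617, 0.00000, 0.35763
  (cells with P = 0 contribute 0)
Sum of the 9 terms: H(X,Y) = 2.3403 bits

Chain rule check:
  H(X) + H(Y|X) = 1.5700 + 0.7703 = 2.3403 bits
  H(X,Y) = 2.3403 bits
✓ Chain rule verified.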